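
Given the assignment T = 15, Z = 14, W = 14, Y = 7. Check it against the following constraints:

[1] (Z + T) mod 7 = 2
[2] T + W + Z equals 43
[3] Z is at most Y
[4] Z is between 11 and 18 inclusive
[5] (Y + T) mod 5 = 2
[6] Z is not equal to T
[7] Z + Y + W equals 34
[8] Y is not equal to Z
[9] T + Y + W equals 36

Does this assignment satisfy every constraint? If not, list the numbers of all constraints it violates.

[1] Z + T = 29; 29 mod 7 = 1, not 2  ✘
[2] T + W + Z = 15 + 14 + 14 = 43  ✔
[3] Z = 14, Y = 7; 14 > 7 (want ≤)  ✘
[4] Z = 14 lies in [11, 18]  ✔
[5] Y + T = 22; 22 mod 5 = 2  ✔
[6] Z = 14, T = 15; distinct  ✔
[7] Z + Y + W = 14 + 7 + 14 = 35, not 34  ✘
[8] Y = 7, Z = 14; distinct  ✔
[9] T + Y + W = 15 + 7 + 14 = 36  ✔

Constraints 1, 3, 7 are violated.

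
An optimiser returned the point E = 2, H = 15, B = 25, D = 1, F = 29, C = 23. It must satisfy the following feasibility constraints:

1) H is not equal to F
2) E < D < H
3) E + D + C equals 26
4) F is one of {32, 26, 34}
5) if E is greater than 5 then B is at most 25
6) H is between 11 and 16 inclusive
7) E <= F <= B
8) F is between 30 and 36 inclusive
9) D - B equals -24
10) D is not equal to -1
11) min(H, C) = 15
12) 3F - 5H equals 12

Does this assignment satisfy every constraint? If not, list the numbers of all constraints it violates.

Constraints 2, 4, 7, and 8 are violated.

1) H = 15, F = 29; distinct  ✓
2) values 2, 1, 15; E = 2 is not < D = 1  ✗
3) E + D + C = 2 + 1 + 23 = 26  ✓
4) F = 29 is not in {32, 26, 34}  ✗
5) E = 2, not > 5; antecedent false, conditional vacuously true  ✓
6) H = 15 lies in [11, 16]  ✓
7) values 2, 29, 25; F = 29 is not <= B = 25  ✗
8) F = 29 is outside [30, 36]  ✗
9) D - B = 1 - 25 = -24  ✓
10) D = 1, and 1 ≠ -1  ✓
11) min(15, 23) = 15  ✓
12) 3F - 5H = 3(29) - 5(15) = 12  ✓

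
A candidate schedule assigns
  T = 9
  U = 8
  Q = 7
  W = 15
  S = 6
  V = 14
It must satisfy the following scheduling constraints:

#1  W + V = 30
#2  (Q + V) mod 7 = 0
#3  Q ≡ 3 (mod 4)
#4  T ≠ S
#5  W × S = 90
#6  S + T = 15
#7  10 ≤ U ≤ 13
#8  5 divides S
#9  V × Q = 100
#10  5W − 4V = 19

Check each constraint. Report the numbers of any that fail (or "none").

#1 W + V = 15 + 14 = 29, not 30 — fails.
#2 Q + V = 21; 21 mod 7 = 0 — holds.
#3 7 mod 4 = 3 — holds.
#4 T = 9, S = 6; distinct — holds.
#5 W × S = 15 × 6 = 90 — holds.
#6 S + T = 6 + 9 = 15 — holds.
#7 U = 8 is outside [10, 13] — fails.
#8 6 = 5×1 + 1, so 5 does not divide 6 — fails.
#9 V × Q = 14 × 7 = 98, not 100 — fails.
#10 5W − 4V = 5(15) − 4(14) = 19 — holds.

No — constraints 1, 7, 8, 9 are not satisfied.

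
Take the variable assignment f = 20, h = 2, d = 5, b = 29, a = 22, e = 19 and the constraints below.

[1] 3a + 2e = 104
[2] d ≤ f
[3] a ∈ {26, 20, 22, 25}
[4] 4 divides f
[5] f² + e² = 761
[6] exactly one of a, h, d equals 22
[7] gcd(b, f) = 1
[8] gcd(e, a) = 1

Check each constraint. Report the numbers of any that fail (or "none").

All constraints are satisfied.

[1] 3a + 2e = 3(22) + 2(19) = 104 — holds.
[2] d = 5, f = 20; 5 ≤ 20 — holds.
[3] a = 22 is in {26, 20, 22, 25} — holds.
[4] 20 / 4 = 5, so 4 divides 20 — holds.
[5] f² + e² = 20² + 19² = 400 + 361 = 761 — holds.
[6] a=22, h=2, d=5; 1 of them equals 22 — holds.
[7] gcd(29, 20) = 1 — holds.
[8] gcd(19, 22) = 1 — holds.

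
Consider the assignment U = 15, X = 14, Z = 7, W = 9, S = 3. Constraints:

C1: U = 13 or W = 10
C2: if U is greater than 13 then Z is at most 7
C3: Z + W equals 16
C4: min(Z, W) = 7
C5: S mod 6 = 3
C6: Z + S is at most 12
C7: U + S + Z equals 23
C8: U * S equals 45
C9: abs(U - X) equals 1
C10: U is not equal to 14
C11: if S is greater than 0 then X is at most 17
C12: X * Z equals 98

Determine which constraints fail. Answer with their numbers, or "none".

Constraints 1, 7 do not hold.

C1: U = 15 ≠ 13 and W = 9 ≠ 10; both disjuncts false  fails
C2: U = 15 > 13, so we need Z ≤ 7; Z = 7 ≤ 7  holds
C3: Z + W = 7 + 9 = 16  holds
C4: min(7, 9) = 7  holds
C5: 3 mod 6 = 3  holds
C6: Z + S = 7 + 3 = 10; 10 ≤ 12  holds
C7: U + S + Z = 15 + 3 + 7 = 25, not 23  fails
C8: U * S = 15 * 3 = 45  holds
C9: abs(15 - 14) = 1  holds
C10: U = 15, and 15 ≠ 14  holds
C11: S = 3 > 0, so we need X ≤ 17; X = 14 ≤ 17  holds
C12: X * Z = 14 * 7 = 98  holds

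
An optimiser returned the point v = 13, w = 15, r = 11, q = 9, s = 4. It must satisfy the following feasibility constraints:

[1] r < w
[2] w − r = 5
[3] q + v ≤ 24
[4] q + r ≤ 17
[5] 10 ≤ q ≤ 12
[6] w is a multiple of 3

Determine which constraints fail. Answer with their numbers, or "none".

[1] r = 11, w = 15; 11 < 15 — holds.
[2] w − r = 15 − 11 = 4, not 5 — does not hold.
[3] q + v = 9 + 13 = 22; 22 ≤ 24 — holds.
[4] q + r = 9 + 11 = 20; 20 > 17, bound 17 not met — does not hold.
[5] q = 9 is outside [10, 12] — does not hold.
[6] 15 / 3 = 5, so 3 divides 15 — holds.

Constraints 2, 4, 5 do not hold.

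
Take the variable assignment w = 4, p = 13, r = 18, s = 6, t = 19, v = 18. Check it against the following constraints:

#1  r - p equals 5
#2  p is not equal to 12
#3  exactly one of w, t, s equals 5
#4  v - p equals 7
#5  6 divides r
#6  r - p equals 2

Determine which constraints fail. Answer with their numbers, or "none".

No — constraints 3, 4, and 6 are not satisfied.

#1 r - p = 18 - 13 = 5 — holds.
#2 p = 13, and 13 ≠ 12 — holds.
#3 w=4, t=19, s=6; 0 of them equal 5, not exactly one — fails.
#4 v - p = 18 - 13 = 5, not 7 — fails.
#5 18 / 6 = 3, so 6 divides 18 — holds.
#6 r - p = 18 - 13 = 5, not 2 — fails.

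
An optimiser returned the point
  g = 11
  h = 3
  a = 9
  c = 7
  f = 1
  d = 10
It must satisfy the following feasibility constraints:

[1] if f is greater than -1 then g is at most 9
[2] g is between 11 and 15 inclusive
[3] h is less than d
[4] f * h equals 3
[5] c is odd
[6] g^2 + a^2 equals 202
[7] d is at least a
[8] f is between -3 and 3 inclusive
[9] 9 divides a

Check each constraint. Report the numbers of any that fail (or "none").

[1] f = 1 > -1, so we need g ≤ 9; but g = 11 > 9 — does not hold.
[2] g = 11 lies in [11, 15] — holds.
[3] h = 3, d = 10; 3 < 10 — holds.
[4] f * h = 1 * 3 = 3 — holds.
[5] c = 7 is odd — holds.
[6] g^2 + a^2 = 11^2 + 9^2 = 121 + 81 = 202 — holds.
[7] d = 10, a = 9; 10 ≥ 9 — holds.
[8] f = 1 lies in [-3, 3] — holds.
[9] 9 / 9 = 1, so 9 divides 9 — holds.

Violated: 1.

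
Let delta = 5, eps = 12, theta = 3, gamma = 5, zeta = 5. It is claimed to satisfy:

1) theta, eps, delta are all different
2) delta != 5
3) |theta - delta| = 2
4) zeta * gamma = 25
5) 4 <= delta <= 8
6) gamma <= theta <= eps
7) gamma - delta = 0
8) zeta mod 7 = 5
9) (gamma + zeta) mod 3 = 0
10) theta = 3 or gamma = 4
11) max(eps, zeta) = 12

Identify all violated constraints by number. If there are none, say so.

1) values 3, 12, 5 are pairwise distinct — holds.
2) delta = 5, but 5 is required to differ — does not hold.
3) |3 - 5| = 2 — holds.
4) zeta * gamma = 5 * 5 = 25 — holds.
5) delta = 5 lies in [4, 8] — holds.
6) values 5, 3, 12; gamma = 5 is not <= theta = 3 — does not hold.
7) gamma - delta = 5 - 5 = 0 — holds.
8) 5 mod 7 = 5 — holds.
9) gamma + zeta = 10; 10 mod 3 = 1, not 0 — does not hold.
10) theta = 3 = 3 (first disjunct) — holds.
11) max(12, 5) = 12 — holds.

Violated: 2, 6, 9.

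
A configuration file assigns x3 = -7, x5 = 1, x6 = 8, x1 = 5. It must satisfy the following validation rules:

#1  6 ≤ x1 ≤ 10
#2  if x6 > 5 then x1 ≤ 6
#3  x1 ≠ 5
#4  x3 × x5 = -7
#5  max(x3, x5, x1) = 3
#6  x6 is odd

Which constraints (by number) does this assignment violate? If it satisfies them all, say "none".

#1 x1 = 5 is outside [6, 10] — violated.
#2 x6 = 8 > 5, so we need x1 ≤ 6; x1 = 5 ≤ 6 — satisfied.
#3 x1 = 5, but 5 is required to differ — violated.
#4 x3 × x5 = -7 × 1 = -7 — satisfied.
#5 max(-7, 1, 5) = 5, not 3 — violated.
#6 x6 = 8 is even — violated.

No — constraints 1, 3, 5, and 6 are not satisfied.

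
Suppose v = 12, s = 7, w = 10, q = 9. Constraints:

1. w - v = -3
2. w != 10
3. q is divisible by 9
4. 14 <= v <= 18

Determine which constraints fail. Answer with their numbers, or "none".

Constraints 1, 2, 4 do not hold.

1. w - v = 10 - 12 = -2, not -3 — violated.
2. w = 10, but 10 is required to differ — violated.
3. 9 / 9 = 1, so 9 divides 9 — OK.
4. v = 12 is outside [14, 18] — violated.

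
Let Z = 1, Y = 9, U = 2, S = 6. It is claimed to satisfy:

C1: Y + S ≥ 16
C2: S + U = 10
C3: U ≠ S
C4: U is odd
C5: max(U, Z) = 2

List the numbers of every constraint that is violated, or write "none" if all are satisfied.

C1: Y + S = 9 + 6 = 15; 15 < 16, bound 16 not met  false
C2: S + U = 6 + 2 = 8, not 10  false
C3: U = 2, S = 6; distinct  true
C4: U = 2 is even  false
C5: max(2, 1) = 2  true

No — constraints 1, 2, 4 are not satisfied.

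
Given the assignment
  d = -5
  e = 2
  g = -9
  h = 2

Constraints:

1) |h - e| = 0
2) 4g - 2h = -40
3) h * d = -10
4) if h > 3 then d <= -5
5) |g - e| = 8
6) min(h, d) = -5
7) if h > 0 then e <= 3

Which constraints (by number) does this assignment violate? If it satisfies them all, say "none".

No — constraint 5 is not satisfied.

1) |2 - 2| = 0 — holds.
2) 4g - 2h = 4(-9) - 2(2) = -40 — holds.
3) h * d = 2 * (-5) = -10 — holds.
4) h = 2, not > 3; antecedent false, conditional vacuously true — holds.
5) |-9 - 2| = 11, not 8 — fails.
6) min(2, -5) = -5 — holds.
7) h = 2 > 0, so we need e ≤ 3; e = 2 ≤ 3 — holds.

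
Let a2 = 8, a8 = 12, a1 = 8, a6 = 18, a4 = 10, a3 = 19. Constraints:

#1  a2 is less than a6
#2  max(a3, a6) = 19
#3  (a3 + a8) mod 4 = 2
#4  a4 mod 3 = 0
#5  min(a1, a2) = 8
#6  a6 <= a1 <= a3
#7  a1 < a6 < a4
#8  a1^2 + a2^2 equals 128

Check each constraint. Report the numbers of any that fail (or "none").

Constraints 3, 4, 6, 7 are violated.

#1 a2 = 8, a6 = 18; 8 < 18 — holds.
#2 max(19, 18) = 19 — holds.
#3 a3 + a8 = 31; 31 mod 4 = 3, not 2 — does not hold.
#4 10 mod 3 = 1, not 0 — does not hold.
#5 min(8, 8) = 8 — holds.
#6 values 18, 8, 19; a6 = 18 is not <= a1 = 8 — does not hold.
#7 values 8, 18, 10; a6 = 18 is not < a4 = 10 — does not hold.
#8 a1^2 + a2^2 = 8^2 + 8^2 = 64 + 64 = 128 — holds.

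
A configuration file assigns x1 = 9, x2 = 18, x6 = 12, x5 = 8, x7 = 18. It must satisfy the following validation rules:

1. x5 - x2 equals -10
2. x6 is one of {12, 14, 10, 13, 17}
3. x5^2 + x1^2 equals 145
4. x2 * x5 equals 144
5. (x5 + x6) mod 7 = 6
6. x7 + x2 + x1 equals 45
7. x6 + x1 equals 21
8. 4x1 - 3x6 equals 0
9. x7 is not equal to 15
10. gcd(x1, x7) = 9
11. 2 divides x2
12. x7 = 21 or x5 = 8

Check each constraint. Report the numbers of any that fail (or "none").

The assignment satisfies every constraint.

1. x5 - x2 = 8 - 18 = -10  true
2. x6 = 12 is in {12, 14, 10, 13, 17}  true
3. x5^2 + x1^2 = 8^2 + 9^2 = 64 + 81 = 145  true
4. x2 * x5 = 18 * 8 = 144  true
5. x5 + x6 = 20; 20 mod 7 = 6  true
6. x7 + x2 + x1 = 18 + 18 + 9 = 45  true
7. x6 + x1 = 12 + 9 = 21  true
8. 4x1 - 3x6 = 4(9) - 3(12) = 0  true
9. x7 = 18, and 18 ≠ 15  true
10. gcd(9, 18) = 9  true
11. 18 / 2 = 9, so 2 divides 18  true
12. x7 = 18 ≠ 21, but x5 = 8 = 8 (second disjunct)  true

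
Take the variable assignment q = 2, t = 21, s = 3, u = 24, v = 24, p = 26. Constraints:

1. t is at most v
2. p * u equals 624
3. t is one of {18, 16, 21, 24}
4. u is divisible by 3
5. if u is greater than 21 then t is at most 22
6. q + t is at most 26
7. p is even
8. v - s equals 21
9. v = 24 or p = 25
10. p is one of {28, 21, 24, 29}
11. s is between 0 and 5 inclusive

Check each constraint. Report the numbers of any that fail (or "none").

Constraint 10 is violated.

1. t = 21, v = 24; 21 ≤ 24  true
2. p * u = 26 * 24 = 624  true
3. t = 21 is in {18, 16, 21, 24}  true
4. 24 / 3 = 8, so 3 divides 24  true
5. u = 24 > 21, so we need t ≤ 22; t = 21 ≤ 22  true
6. q + t = 2 + 21 = 23; 23 ≤ 26  true
7. p = 26 is even  true
8. v - s = 24 - 3 = 21  true
9. v = 24 = 24 (first disjunct)  true
10. p = 26 is not in {28, 21, 24, 29}  false
11. s = 3 lies in [0, 5]  true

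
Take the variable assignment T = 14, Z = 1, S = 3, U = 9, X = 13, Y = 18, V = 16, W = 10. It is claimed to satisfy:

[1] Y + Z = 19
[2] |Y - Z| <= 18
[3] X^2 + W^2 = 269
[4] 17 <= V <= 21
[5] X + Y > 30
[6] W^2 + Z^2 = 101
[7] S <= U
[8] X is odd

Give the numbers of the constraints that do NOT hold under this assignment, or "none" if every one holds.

No — constraint 4 is not satisfied.

[1] Y + Z = 18 + 1 = 19 — holds.
[2] |18 - 1| = 17; 17 ≤ 18 — holds.
[3] X^2 + W^2 = 13^2 + 10^2 = 169 + 100 = 269 — holds.
[4] V = 16 is outside [17, 21] — fails.
[5] X + Y = 13 + 18 = 31; 31 > 30 — holds.
[6] W^2 + Z^2 = 10^2 + 1^2 = 100 + 1 = 101 — holds.
[7] S = 3, U = 9; 3 ≤ 9 — holds.
[8] X = 13 is odd — holds.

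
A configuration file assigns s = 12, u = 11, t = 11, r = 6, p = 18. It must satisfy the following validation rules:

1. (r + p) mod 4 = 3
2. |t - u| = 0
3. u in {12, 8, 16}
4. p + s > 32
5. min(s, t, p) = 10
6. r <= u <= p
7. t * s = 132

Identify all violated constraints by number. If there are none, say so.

The assignment fails constraints 1, 3, 4, 5.

1. r + p = 24; 24 mod 4 = 0, not 3  false
2. |11 - 11| = 0  true
3. u = 11 is not in {12, 8, 16}  false
4. p + s = 18 + 12 = 30; 30 ≤ 32, bound 32 not met  false
5. min(12, 11, 18) = 11, not 10  false
6. values 6 <= 11 <= 18  true
7. t * s = 11 * 12 = 132  true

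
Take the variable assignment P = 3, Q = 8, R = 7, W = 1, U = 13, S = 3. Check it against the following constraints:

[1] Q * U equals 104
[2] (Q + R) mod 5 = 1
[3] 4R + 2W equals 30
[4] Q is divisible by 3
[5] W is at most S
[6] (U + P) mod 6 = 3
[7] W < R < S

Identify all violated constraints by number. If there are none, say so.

Constraints 2, 4, 6, and 7 do not hold.

[1] Q * U = 8 * 13 = 104 — holds.
[2] Q + R = 15; 15 mod 5 = 0, not 1 — does not hold.
[3] 4R + 2W = 4(7) + 2(1) = 30 — holds.
[4] 8 = 3*2 + 2, so 3 does not divide 8 — does not hold.
[5] W = 1, S = 3; 1 ≤ 3 — holds.
[6] U + P = 16; 16 mod 6 = 4, not 3 — does not hold.
[7] values 1, 7, 3; R = 7 is not < S = 3 — does not hold.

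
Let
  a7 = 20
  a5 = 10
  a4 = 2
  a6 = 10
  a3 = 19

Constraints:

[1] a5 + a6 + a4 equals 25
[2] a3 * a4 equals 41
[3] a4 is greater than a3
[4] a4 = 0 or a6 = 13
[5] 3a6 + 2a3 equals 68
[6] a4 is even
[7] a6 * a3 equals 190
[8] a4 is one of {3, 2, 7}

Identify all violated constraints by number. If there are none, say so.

No — constraints 1, 2, 3, and 4 are not satisfied.

[1] a5 + a6 + a4 = 10 + 10 + 2 = 22, not 25  false
[2] a3 * a4 = 19 * 2 = 38, not 41  false
[3] a4 = 2, a3 = 19; 2 ≤ 19 (want >)  false
[4] a4 = 2 ≠ 0 and a6 = 10 ≠ 13; both disjuncts false  false
[5] 3a6 + 2a3 = 3(10) + 2(19) = 68  true
[6] a4 = 2 is even  true
[7] a6 * a3 = 10 * 19 = 190  true
[8] a4 = 2 is in {3, 2, 7}  true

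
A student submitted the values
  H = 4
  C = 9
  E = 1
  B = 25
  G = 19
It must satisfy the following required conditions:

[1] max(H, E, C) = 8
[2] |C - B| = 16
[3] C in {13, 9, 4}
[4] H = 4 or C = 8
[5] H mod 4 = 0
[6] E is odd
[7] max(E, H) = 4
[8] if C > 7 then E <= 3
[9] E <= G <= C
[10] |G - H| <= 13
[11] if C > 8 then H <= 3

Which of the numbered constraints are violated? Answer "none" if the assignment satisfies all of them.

Violated: 1, 9, 10, and 11.

[1] max(4, 1, 9) = 9, not 8  fails
[2] |9 - 25| = 16  holds
[3] C = 9 is in {13, 9, 4}  holds
[4] H = 4 = 4 (first disjunct)  holds
[5] 4 mod 4 = 0  holds
[6] E = 1 is odd  holds
[7] max(1, 4) = 4  holds
[8] C = 9 > 7, so we need E ≤ 3; E = 1 ≤ 3  holds
[9] values 1, 19, 9; G = 19 is not <= C = 9  fails
[10] |19 - 4| = 15; 15 > 13, exceeds bound 13  fails
[11] C = 9 > 8, so we need H ≤ 3; but H = 4 > 3  fails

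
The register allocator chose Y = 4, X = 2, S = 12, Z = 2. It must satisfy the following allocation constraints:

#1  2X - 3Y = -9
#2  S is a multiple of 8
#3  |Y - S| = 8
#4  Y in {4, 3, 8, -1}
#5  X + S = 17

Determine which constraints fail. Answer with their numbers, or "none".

#1 2X - 3Y = 2(2) - 3(4) = -8, not -9  false
#2 12 = 8*1 + 4, so 8 does not divide 12  false
#3 |4 - 12| = 8  true
#4 Y = 4 is in {4, 3, 8, -1}  true
#5 X + S = 2 + 12 = 14, not 17  false

Constraints 1, 2, and 5 are violated.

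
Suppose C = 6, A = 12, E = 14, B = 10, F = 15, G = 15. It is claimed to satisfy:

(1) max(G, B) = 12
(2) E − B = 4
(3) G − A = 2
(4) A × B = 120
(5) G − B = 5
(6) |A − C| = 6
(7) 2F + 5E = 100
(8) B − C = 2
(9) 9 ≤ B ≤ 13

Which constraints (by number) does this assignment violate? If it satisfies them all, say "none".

No — constraints 1, 3, and 8 are not satisfied.

(1) max(15, 10) = 15, not 12  FAIL
(2) E − B = 14 − 10 = 4  OK
(3) G − A = 15 − 12 = 3, not 2  FAIL
(4) A × B = 12 × 10 = 120  OK
(5) G − B = 15 − 10 = 5  OK
(6) |12 − 6| = 6  OK
(7) 2F + 5E = 2(15) + 5(14) = 100  OK
(8) B − C = 10 − 6 = 4, not 2  FAIL
(9) B = 10 lies in [9, 13]  OK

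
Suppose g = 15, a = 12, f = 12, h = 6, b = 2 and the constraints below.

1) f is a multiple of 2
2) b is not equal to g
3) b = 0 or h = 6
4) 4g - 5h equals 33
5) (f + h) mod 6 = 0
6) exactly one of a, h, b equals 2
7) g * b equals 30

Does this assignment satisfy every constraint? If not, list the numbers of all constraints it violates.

Violated: 4.

1) 12 / 2 = 6, so 2 divides 12  yes
2) b = 2, g = 15; distinct  yes
3) b = 2 ≠ 0, but h = 6 = 6 (second disjunct)  yes
4) 4g - 5h = 4(15) - 5(6) = 30, not 33  no
5) f + h = 18; 18 mod 6 = 0  yes
6) a=12, h=6, b=2; 1 of them equals 2  yes
7) g * b = 15 * 2 = 30  yes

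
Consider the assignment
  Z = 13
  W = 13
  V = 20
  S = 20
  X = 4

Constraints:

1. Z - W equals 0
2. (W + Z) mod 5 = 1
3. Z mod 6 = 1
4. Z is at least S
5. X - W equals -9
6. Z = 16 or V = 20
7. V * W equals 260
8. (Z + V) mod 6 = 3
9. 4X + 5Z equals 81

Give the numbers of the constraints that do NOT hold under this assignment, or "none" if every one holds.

No — constraint 4 is not satisfied.

1. Z - W = 13 - 13 = 0 — holds.
2. W + Z = 26; 26 mod 5 = 1 — holds.
3. 13 mod 6 = 1 — holds.
4. Z = 13, S = 20; 13 < 20 (want ≥) — fails.
5. X - W = 4 - 13 = -9 — holds.
6. Z = 13 ≠ 16, but V = 20 = 20 (second disjunct) — holds.
7. V * W = 20 * 13 = 260 — holds.
8. Z + V = 33; 33 mod 6 = 3 — holds.
9. 4X + 5Z = 4(4) + 5(13) = 81 — holds.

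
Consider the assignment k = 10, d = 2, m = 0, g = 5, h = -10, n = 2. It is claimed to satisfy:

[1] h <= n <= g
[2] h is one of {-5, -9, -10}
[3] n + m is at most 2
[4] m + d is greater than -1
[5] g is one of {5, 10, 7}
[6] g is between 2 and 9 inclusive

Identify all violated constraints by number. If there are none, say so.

[1] values -10 <= 2 <= 5 — OK.
[2] h = -10 is in {-5, -9, -10} — OK.
[3] n + m = 2 + 0 = 2; 2 ≤ 2 — OK.
[4] m + d = 0 + 2 = 2; 2 > -1 — OK.
[5] g = 5 is in {5, 10, 7} — OK.
[6] g = 5 lies in [2, 9] — OK.

The assignment satisfies every constraint.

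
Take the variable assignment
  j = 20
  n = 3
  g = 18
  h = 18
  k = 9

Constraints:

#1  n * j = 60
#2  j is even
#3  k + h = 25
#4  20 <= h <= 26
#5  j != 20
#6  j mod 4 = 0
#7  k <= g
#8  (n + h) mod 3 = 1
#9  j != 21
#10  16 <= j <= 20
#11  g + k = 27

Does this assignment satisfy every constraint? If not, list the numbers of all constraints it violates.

No — constraints 3, 4, 5, and 8 are not satisfied.

#1 n * j = 3 * 20 = 60  ✓
#2 j = 20 is even  ✓
#3 k + h = 9 + 18 = 27, not 25  ✗
#4 h = 18 is outside [20, 26]  ✗
#5 j = 20, but 20 is required to differ  ✗
#6 20 mod 4 = 0  ✓
#7 k = 9, g = 18; 9 ≤ 18  ✓
#8 n + h = 21; 21 mod 3 = 0, not 1  ✗
#9 j = 20, and 20 ≠ 21  ✓
#10 j = 20 lies in [16, 20]  ✓
#11 g + k = 18 + 9 = 27  ✓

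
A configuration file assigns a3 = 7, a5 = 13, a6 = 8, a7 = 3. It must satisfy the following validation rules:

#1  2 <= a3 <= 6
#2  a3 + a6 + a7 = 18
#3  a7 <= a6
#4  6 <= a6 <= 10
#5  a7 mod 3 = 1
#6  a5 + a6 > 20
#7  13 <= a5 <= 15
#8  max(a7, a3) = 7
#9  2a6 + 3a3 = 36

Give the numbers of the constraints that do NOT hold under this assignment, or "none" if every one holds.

Violated: 1, 5, and 9.

#1 a3 = 7 is outside [2, 6] — violated.
#2 a3 + a6 + a7 = 7 + 8 + 3 = 18 — satisfied.
#3 a7 = 3, a6 = 8; 3 ≤ 8 — satisfied.
#4 a6 = 8 lies in [6, 10] — satisfied.
#5 3 mod 3 = 0, not 1 — violated.
#6 a5 + a6 = 13 + 8 = 21; 21 > 20 — satisfied.
#7 a5 = 13 lies in [13, 15] — satisfied.
#8 max(3, 7) = 7 — satisfied.
#9 2a6 + 3a3 = 2(8) + 3(7) = 37, not 36 — violated.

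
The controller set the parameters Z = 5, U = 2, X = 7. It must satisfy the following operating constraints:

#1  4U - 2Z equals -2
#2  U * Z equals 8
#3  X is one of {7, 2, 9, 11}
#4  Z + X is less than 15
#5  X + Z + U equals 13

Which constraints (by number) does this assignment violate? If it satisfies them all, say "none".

Violated: 2, 5.

#1 4U - 2Z = 4(2) - 2(5) = -2  OK
#2 U * Z = 2 * 5 = 10, not 8  FAIL
#3 X = 7 is in {7, 2, 9, 11}  OK
#4 Z + X = 5 + 7 = 12; 12 < 15  OK
#5 X + Z + U = 7 + 5 + 2 = 14, not 13  FAIL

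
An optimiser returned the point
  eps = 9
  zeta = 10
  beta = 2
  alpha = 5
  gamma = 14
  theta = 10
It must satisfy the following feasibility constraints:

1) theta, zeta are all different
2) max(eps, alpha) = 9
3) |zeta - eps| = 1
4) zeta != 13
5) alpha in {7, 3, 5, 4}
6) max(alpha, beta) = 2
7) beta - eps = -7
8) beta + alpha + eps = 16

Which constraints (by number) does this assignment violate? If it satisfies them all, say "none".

1) theta = zeta = 10, not all different  ✘
2) max(9, 5) = 9  ✔
3) |10 - 9| = 1  ✔
4) zeta = 10, and 10 ≠ 13  ✔
5) alpha = 5 is in {7, 3, 5, 4}  ✔
6) max(5, 2) = 5, not 2  ✘
7) beta - eps = 2 - 9 = -7  ✔
8) beta + alpha + eps = 2 + 5 + 9 = 16  ✔

Constraints 1, 6 are violated.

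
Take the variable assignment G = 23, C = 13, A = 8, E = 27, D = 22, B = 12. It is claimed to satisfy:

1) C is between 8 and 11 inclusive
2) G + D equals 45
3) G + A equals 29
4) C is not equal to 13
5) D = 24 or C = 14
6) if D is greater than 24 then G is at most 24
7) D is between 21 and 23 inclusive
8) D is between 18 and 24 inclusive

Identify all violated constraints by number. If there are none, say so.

1) C = 13 is outside [8, 11] — violated.
2) G + D = 23 + 22 = 45 — satisfied.
3) G + A = 23 + 8 = 31, not 29 — violated.
4) C = 13, but 13 is required to differ — violated.
5) D = 22 ≠ 24 and C = 13 ≠ 14; both disjuncts false — violated.
6) D = 22, not > 24; antecedent false, conditional vacuously true — satisfied.
7) D = 22 lies in [21, 23] — satisfied.
8) D = 22 lies in [18, 24] — satisfied.

No — constraints 1, 3, 4, and 5 are not satisfied.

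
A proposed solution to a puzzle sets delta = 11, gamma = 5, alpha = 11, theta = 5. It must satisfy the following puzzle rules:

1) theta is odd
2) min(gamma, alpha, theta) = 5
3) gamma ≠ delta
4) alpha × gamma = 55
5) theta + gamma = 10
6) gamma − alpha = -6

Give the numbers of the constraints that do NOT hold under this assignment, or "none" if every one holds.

No violations.

1) theta = 5 is odd — satisfied.
2) min(5, 11, 5) = 5 — satisfied.
3) gamma = 5, delta = 11; distinct — satisfied.
4) alpha × gamma = 11 × 5 = 55 — satisfied.
5) theta + gamma = 5 + 5 = 10 — satisfied.
6) gamma − alpha = 5 − 11 = -6 — satisfied.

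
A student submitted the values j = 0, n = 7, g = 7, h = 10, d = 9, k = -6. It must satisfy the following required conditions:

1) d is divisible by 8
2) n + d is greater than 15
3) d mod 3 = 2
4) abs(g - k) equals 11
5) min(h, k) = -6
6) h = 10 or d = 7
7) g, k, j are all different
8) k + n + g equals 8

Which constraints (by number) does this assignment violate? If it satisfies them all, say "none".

The assignment fails constraints 1, 3, and 4.

1) 9 = 8*1 + 1, so 8 does not divide 9  ✘
2) n + d = 7 + 9 = 16; 16 > 15  ✔
3) 9 mod 3 = 0, not 2  ✘
4) abs(7 - (-6)) = 13, not 11  ✘
5) min(10, -6) = -6  ✔
6) h = 10 = 10 (first disjunct)  ✔
7) values 7, -6, 0 are pairwise distinct  ✔
8) k + n + g = -6 + 7 + 7 = 8  ✔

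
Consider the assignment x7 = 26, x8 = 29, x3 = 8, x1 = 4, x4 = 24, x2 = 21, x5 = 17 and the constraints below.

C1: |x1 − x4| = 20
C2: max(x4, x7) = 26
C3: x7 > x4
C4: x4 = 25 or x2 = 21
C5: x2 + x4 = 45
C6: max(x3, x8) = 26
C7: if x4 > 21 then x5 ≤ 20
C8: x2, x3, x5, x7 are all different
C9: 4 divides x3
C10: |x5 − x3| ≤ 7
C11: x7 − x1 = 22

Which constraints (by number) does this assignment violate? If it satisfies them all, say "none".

C1: |4 − 24| = 20  holds
C2: max(24, 26) = 26  holds
C3: x7 = 26, x4 = 24; 26 > 24  holds
C4: x4 = 24 ≠ 25, but x2 = 21 = 21 (second disjunct)  holds
C5: x2 + x4 = 21 + 24 = 45  holds
C6: max(8, 29) = 29, not 26  fails
C7: x4 = 24 > 21, so we need x5 ≤ 20; x5 = 17 ≤ 20  holds
C8: values 21, 8, 17, 26 are pairwise distinct  holds
C9: 8 / 4 = 2, so 4 divides 8  holds
C10: |17 − 8| = 9; 9 > 7, exceeds bound 7  fails
C11: x7 − x1 = 26 − 4 = 22  holds

Constraints 6, 10 are violated.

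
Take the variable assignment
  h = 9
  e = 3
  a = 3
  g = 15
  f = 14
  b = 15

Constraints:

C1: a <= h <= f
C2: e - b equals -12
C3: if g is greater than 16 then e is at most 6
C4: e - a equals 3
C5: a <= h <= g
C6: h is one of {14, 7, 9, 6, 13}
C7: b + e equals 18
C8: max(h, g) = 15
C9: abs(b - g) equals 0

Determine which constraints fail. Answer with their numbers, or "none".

No — constraint 4 is not satisfied.

C1: values 3 <= 9 <= 14 — satisfied.
C2: e - b = 3 - 15 = -12 — satisfied.
C3: g = 15, not > 16; antecedent false, conditional vacuously true — satisfied.
C4: e - a = 3 - 3 = 0, not 3 — violated.
C5: values 3 <= 9 <= 15 — satisfied.
C6: h = 9 is in {14, 7, 9, 6, 13} — satisfied.
C7: b + e = 15 + 3 = 18 — satisfied.
C8: max(9, 15) = 15 — satisfied.
C9: abs(15 - 15) = 0 — satisfied.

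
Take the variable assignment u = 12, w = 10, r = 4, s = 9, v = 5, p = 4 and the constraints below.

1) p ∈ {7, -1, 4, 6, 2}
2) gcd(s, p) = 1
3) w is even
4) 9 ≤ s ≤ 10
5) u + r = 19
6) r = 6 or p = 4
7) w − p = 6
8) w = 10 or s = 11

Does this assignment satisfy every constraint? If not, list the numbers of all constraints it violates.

Constraint 5 is violated.

1) p = 4 is in {7, -1, 4, 6, 2} — OK.
2) gcd(9, 4) = 1 — OK.
3) w = 10 is even — OK.
4) s = 9 lies in [9, 10] — OK.
5) u + r = 12 + 4 = 16, not 19 — violated.
6) r = 4 ≠ 6, but p = 4 = 4 (second disjunct) — OK.
7) w − p = 10 − 4 = 6 — OK.
8) w = 10 = 10 (first disjunct) — OK.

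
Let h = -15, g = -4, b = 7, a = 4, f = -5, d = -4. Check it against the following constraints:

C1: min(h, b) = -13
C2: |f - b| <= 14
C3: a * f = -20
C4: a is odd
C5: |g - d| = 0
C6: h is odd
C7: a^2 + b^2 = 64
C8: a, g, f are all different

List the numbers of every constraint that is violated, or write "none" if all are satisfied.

C1: min(-15, 7) = -15, not -13 — violated.
C2: |-5 - 7| = 12; 12 ≤ 14 — satisfied.
C3: a * f = 4 * (-5) = -20 — satisfied.
C4: a = 4 is even — violated.
C5: |-4 - (-4)| = 0 — satisfied.
C6: h = -15 is odd — satisfied.
C7: a^2 + b^2 = 4^2 + 7^2 = 16 + 49 = 65, not 64 — violated.
C8: values 4, -4, -5 are pairwise distinct — satisfied.

Constraints 1, 4, and 7 do not hold.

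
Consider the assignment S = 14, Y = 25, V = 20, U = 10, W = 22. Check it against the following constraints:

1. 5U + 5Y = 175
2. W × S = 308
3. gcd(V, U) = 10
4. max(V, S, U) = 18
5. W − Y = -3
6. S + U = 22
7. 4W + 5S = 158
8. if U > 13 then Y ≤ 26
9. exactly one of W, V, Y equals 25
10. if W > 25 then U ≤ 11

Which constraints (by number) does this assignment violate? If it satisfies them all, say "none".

Violated: 4 and 6.

1. 5U + 5Y = 5(10) + 5(25) = 175  ✔
2. W × S = 22 × 14 = 308  ✔
3. gcd(20, 10) = 10  ✔
4. max(20, 14, 10) = 20, not 18  ✘
5. W − Y = 22 − 25 = -3  ✔
6. S + U = 14 + 10 = 24, not 22  ✘
7. 4W + 5S = 4(22) + 5(14) = 158  ✔
8. U = 10, not > 13; antecedent false, conditional vacuously true  ✔
9. W=22, V=20, Y=25; 1 of them equals 25  ✔
10. W = 22, not > 25; antecedent false, conditional vacuously true  ✔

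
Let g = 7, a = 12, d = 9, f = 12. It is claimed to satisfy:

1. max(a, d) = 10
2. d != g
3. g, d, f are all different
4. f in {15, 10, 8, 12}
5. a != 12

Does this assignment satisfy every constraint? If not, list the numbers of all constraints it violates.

1. max(12, 9) = 12, not 10  ✘
2. d = 9, g = 7; distinct  ✔
3. values 7, 9, 12 are pairwise distinct  ✔
4. f = 12 is in {15, 10, 8, 12}  ✔
5. a = 12, but 12 is required to differ  ✘

No — constraints 1 and 5 are not satisfied.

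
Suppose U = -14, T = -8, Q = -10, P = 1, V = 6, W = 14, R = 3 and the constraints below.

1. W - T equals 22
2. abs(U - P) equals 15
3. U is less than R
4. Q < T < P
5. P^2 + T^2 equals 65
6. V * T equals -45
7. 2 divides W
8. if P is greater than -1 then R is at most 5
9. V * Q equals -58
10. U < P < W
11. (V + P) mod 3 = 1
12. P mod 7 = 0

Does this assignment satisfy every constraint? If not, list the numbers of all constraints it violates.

Violated: 6, 9, and 12.

1. W - T = 14 - (-8) = 22 — holds.
2. abs(-14 - 1) = 15 — holds.
3. U = -14, R = 3; -14 < 3 — holds.
4. values -10 < -8 < 1 — holds.
5. P^2 + T^2 = 1^2 + (-8)^2 = 1 + 64 = 65 — holds.
6. V * T = 6 * (-8) = -48, not -45 — does not hold.
7. 14 / 2 = 7, so 2 divides 14 — holds.
8. P = 1 > -1, so we need R ≤ 5; R = 3 ≤ 5 — holds.
9. V * Q = 6 * (-10) = -60, not -58 — does not hold.
10. values -14 < 1 < 14 — holds.
11. V + P = 7; 7 mod 3 = 1 — holds.
12. 1 mod 7 = 1, not 0 — does not hold.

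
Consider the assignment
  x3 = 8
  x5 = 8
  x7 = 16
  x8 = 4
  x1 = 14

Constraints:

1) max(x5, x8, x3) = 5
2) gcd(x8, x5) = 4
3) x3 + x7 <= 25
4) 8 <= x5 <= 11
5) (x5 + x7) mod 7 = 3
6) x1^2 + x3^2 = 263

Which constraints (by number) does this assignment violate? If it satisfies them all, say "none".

No — constraints 1, 6 are not satisfied.

1) max(8, 4, 8) = 8, not 5 — does not hold.
2) gcd(4, 8) = 4 — holds.
3) x3 + x7 = 8 + 16 = 24; 24 ≤ 25 — holds.
4) x5 = 8 lies in [8, 11] — holds.
5) x5 + x7 = 24; 24 mod 7 = 3 — holds.
6) x1^2 + x3^2 = 14^2 + 8^2 = 196 + 64 = 260, not 263 — does not hold.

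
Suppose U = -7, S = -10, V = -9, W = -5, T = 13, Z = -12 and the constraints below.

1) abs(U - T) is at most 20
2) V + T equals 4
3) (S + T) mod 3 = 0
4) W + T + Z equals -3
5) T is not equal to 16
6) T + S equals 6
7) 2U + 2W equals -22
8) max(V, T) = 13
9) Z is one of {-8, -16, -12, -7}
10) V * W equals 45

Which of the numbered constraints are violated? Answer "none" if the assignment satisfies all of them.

1) abs(-7 - 13) = 20; 20 ≤ 20 — holds.
2) V + T = -9 + 13 = 4 — holds.
3) S + T = 3; 3 mod 3 = 0 — holds.
4) W + T + Z = -5 + 13 + (-12) = -4, not -3 — does not hold.
5) T = 13, and 13 ≠ 16 — holds.
6) T + S = 13 + (-10) = 3, not 6 — does not hold.
7) 2U + 2W = 2(-7) + 2(-5) = -24, not -22 — does not hold.
8) max(-9, 13) = 13 — holds.
9) Z = -12 is in {-8, -16, -12, -7} — holds.
10) V * W = -9 * (-5) = 45 — holds.

The assignment fails constraints 4, 6, 7.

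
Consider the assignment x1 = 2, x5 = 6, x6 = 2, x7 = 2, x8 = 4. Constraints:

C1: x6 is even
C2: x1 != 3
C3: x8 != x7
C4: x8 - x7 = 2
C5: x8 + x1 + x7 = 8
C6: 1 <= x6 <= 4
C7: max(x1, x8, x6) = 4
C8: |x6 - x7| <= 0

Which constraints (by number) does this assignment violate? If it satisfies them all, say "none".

All constraints are satisfied.

C1: x6 = 2 is even  holds
C2: x1 = 2, and 2 ≠ 3  holds
C3: x8 = 4, x7 = 2; distinct  holds
C4: x8 - x7 = 4 - 2 = 2  holds
C5: x8 + x1 + x7 = 4 + 2 + 2 = 8  holds
C6: x6 = 2 lies in [1, 4]  holds
C7: max(2, 4, 2) = 4  holds
C8: |2 - 2| = 0; 0 ≤ 0  holds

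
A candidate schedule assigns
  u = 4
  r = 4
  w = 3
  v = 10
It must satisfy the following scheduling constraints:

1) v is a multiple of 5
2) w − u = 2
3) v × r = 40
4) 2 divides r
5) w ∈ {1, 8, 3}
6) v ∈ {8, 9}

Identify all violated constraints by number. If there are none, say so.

1) 10 / 5 = 2, so 5 divides 10  true
2) w − u = 3 − 4 = -1, not 2  false
3) v × r = 10 × 4 = 40  true
4) 4 / 2 = 2, so 2 divides 4  true
5) w = 3 is in {1, 8, 3}  true
6) v = 10 is not in {8, 9}  false

The assignment fails constraints 2 and 6.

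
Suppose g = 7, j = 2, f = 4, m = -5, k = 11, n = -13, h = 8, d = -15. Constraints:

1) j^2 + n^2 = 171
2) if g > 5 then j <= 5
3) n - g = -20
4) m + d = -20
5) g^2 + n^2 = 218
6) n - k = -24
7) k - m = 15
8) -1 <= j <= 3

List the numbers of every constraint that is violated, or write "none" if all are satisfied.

No — constraints 1 and 7 are not satisfied.

1) j^2 + n^2 = 2^2 + (-13)^2 = 4 + 169 = 173, not 171 — violated.
2) g = 7 > 5, so we need j ≤ 5; j = 2 ≤ 5 — OK.
3) n - g = -13 - 7 = -20 — OK.
4) m + d = -5 + (-15) = -20 — OK.
5) g^2 + n^2 = 7^2 + (-13)^2 = 49 + 169 = 218 — OK.
6) n - k = -13 - 11 = -24 — OK.
7) k - m = 11 - (-5) = 16, not 15 — violated.
8) j = 2 lies in [-1, 3] — OK.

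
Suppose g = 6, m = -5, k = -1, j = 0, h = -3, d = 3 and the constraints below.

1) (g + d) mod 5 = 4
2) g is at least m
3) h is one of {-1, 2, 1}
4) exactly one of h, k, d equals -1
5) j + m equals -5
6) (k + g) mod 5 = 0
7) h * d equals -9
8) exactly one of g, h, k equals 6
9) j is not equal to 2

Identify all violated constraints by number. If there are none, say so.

1) g + d = 9; 9 mod 5 = 4  true
2) g = 6, m = -5; 6 ≥ -5  true
3) h = -3 is not in {-1, 2, 1}  false
4) h=-3, k=-1, d=3; 1 of them equals -1  true
5) j + m = 0 + (-5) = -5  true
6) k + g = 5; 5 mod 5 = 0  true
7) h * d = -3 * 3 = -9  true
8) g=6, h=-3, k=-1; 1 of them equals 6  true
9) j = 0, and 0 ≠ 2  true

Constraint 3 does not hold.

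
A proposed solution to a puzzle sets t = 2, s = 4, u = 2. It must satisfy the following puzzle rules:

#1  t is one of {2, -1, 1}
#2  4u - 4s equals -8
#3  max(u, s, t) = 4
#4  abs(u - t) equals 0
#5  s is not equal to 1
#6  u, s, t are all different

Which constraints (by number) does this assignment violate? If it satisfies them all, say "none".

Constraint 6 does not hold.

#1 t = 2 is in {2, -1, 1} — OK.
#2 4u - 4s = 4(2) - 4(4) = -8 — OK.
#3 max(2, 4, 2) = 4 — OK.
#4 abs(2 - 2) = 0 — OK.
#5 s = 4, and 4 ≠ 1 — OK.
#6 u = t = 2, not all different — violated.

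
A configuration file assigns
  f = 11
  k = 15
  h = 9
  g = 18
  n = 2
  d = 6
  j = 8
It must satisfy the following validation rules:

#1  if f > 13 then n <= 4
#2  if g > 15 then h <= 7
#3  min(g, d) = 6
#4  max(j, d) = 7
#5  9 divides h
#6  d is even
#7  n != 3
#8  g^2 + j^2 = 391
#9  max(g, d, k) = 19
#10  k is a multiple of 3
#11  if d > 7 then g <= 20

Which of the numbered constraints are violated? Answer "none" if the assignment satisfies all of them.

The assignment fails constraints 2, 4, 8, 9.

#1 f = 11, not > 13; antecedent false, conditional vacuously true  ✓
#2 g = 18 > 15, so we need h ≤ 7; but h = 9 > 7  ✗
#3 min(18, 6) = 6  ✓
#4 max(8, 6) = 8, not 7  ✗
#5 9 / 9 = 1, so 9 divides 9  ✓
#6 d = 6 is even  ✓
#7 n = 2, and 2 ≠ 3  ✓
#8 g^2 + j^2 = 18^2 + 8^2 = 324 + 64 = 388, not 391  ✗
#9 max(18, 6, 15) = 18, not 19  ✗
#10 15 / 3 = 5, so 3 divides 15  ✓
#11 d = 6, not > 7; antecedent false, conditional vacuously true  ✓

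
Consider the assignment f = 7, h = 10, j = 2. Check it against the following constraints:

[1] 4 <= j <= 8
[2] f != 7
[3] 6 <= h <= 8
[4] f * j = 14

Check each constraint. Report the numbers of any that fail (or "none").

Constraints 1, 2, and 3 are violated.

[1] j = 2 is outside [4, 8] — fails.
[2] f = 7, but 7 is required to differ — fails.
[3] h = 10 is outside [6, 8] — fails.
[4] f * j = 7 * 2 = 14 — holds.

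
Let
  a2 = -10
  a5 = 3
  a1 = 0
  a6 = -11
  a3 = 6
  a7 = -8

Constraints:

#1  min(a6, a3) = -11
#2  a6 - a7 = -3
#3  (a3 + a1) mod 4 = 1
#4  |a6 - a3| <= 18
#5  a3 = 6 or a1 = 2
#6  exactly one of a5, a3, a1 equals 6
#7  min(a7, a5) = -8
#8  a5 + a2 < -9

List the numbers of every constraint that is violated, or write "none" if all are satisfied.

Constraints 3 and 8 do not hold.

#1 min(-11, 6) = -11  holds
#2 a6 - a7 = -11 - (-8) = -3  holds
#3 a3 + a1 = 6; 6 mod 4 = 2, not 1  fails
#4 |-11 - 6| = 17; 17 ≤ 18  holds
#5 a3 = 6 = 6 (first disjunct)  holds
#6 a5=3, a3=6, a1=0; 1 of them equals 6  holds
#7 min(-8, 3) = -8  holds
#8 a5 + a2 = 3 + (-10) = -7; -7 ≥ -9, bound -9 not met  fails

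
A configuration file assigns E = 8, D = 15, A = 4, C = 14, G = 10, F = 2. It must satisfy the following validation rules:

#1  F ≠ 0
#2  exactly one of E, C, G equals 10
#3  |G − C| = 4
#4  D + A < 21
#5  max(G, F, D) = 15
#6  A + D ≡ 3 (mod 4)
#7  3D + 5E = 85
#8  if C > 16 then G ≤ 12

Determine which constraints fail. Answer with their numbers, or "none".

No violations.

#1 F = 2, and 2 ≠ 0  holds
#2 E=8, C=14, G=10; 1 of them equals 10  holds
#3 |10 − 14| = 4  holds
#4 D + A = 15 + 4 = 19; 19 < 21  holds
#5 max(10, 2, 15) = 15  holds
#6 A + D = 19; 19 mod 4 = 3  holds
#7 3D + 5E = 3(15) + 5(8) = 85  holds
#8 C = 14, not > 16; antecedent false, conditional vacuously true  holds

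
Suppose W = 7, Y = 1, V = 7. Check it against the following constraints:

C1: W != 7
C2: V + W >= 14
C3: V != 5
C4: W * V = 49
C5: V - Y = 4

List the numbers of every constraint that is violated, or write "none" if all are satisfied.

Constraints 1 and 5 are violated.

C1: W = 7, but 7 is required to differ  false
C2: V + W = 7 + 7 = 14; 14 ≥ 14  true
C3: V = 7, and 7 ≠ 5  true
C4: W * V = 7 * 7 = 49  true
C5: V - Y = 7 - 1 = 6, not 4  false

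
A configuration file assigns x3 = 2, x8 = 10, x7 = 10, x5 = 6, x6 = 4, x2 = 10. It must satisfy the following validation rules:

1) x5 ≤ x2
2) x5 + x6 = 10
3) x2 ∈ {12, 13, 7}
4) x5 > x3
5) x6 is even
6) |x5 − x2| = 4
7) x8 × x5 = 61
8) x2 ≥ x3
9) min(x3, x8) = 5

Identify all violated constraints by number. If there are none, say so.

Constraints 3, 7, 9 do not hold.

1) x5 = 6, x2 = 10; 6 ≤ 10 — holds.
2) x5 + x6 = 6 + 4 = 10 — holds.
3) x2 = 10 is not in {12, 13, 7} — does not hold.
4) x5 = 6, x3 = 2; 6 > 2 — holds.
5) x6 = 4 is even — holds.
6) |6 − 10| = 4 — holds.
7) x8 × x5 = 10 × 6 = 60, not 61 — does not hold.
8) x2 = 10, x3 = 2; 10 ≥ 2 — holds.
9) min(2, 10) = 2, not 5 — does not hold.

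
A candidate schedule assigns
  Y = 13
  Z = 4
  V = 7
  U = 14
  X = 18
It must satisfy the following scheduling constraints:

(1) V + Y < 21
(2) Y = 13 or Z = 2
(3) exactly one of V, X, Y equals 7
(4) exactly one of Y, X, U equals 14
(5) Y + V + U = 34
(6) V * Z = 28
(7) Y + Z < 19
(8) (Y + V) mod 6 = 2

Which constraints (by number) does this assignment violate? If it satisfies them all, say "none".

(1) V + Y = 7 + 13 = 20; 20 < 21 — holds.
(2) Y = 13 = 13 (first disjunct) — holds.
(3) V=7, X=18, Y=13; 1 of them equals 7 — holds.
(4) Y=13, X=18, U=14; 1 of them equals 14 — holds.
(5) Y + V + U = 13 + 7 + 14 = 34 — holds.
(6) V * Z = 7 * 4 = 28 — holds.
(7) Y + Z = 13 + 4 = 17; 17 < 19 — holds.
(8) Y + V = 20; 20 mod 6 = 2 — holds.

Yes — all constraints hold.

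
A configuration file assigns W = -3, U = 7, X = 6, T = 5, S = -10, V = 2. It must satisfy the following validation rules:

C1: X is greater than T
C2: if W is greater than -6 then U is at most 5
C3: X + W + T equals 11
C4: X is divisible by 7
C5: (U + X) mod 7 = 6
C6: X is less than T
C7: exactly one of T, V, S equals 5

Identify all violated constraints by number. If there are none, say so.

Constraints 2, 3, 4, and 6 are violated.

C1: X = 6, T = 5; 6 > 5 — satisfied.
C2: W = -3 > -6, so we need U ≤ 5; but U = 7 > 5 — violated.
C3: X + W + T = 6 + (-3) + 5 = 8, not 11 — violated.
C4: 6 = 7*0 + 6, so 7 does not divide 6 — violated.
C5: U + X = 13; 13 mod 7 = 6 — satisfied.
C6: X = 6, T = 5; 6 ≥ 5 (want <) — violated.
C7: T=5, V=2, S=-10; 1 of them equals 5 — satisfied.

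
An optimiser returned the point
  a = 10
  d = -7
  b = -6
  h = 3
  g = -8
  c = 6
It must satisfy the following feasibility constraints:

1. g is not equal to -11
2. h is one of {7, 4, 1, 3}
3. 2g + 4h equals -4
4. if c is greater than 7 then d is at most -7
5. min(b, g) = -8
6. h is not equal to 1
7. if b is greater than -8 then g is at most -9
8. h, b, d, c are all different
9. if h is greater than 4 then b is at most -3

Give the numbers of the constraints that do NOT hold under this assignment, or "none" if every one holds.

Violated: 7.

1. g = -8, and -8 ≠ -11 — OK.
2. h = 3 is in {7, 4, 1, 3} — OK.
3. 2g + 4h = 2(-8) + 4(3) = -4 — OK.
4. c = 6, not > 7; antecedent false, conditional vacuously true — OK.
5. min(-6, -8) = -8 — OK.
6. h = 3, and 3 ≠ 1 — OK.
7. b = -6 > -8, so we need g ≤ -9; but g = -8 > -9 — violated.
8. values 3, -6, -7, 6 are pairwise distinct — OK.
9. h = 3, not > 4; antecedent false, conditional vacuously true — OK.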